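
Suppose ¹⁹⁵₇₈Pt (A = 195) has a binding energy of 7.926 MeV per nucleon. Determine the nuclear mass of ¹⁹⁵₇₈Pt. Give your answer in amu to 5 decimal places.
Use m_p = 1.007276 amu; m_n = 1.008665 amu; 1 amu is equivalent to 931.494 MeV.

194.92210 amu

Total binding energy = 195 × 7.926 = 1545.570 MeV
Mass defect = 1545.570 MeV / (931.494 MeV/amu) = 1.6592377 amu
Constituent mass = 78(1.007276) + 117(1.008665) = 196.581333 amu
Nuclear mass = 196.581333 − 1.6592377 = 194.9220953 amu ≈ 194.92210 amu (to 5 decimal places)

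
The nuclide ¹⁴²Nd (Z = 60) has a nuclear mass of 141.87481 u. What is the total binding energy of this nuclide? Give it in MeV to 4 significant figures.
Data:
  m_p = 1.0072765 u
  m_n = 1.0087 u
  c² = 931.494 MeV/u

1188 MeV

Σm = 60·m_p + 82·m_n = 60.4365900 + 82.7134 = 143.1499900 u
Δm = 143.1499900 − 141.87481 = 1.2751800 u
E_B = 1.2751800 × 931.494 = 1187.82 MeV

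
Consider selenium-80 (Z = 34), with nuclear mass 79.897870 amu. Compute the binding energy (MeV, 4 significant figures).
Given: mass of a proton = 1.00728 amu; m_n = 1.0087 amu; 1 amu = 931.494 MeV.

The nucleus contains 34 protons and 80 − 34 = 46 neutrons.
Total constituent mass: 34 × 1.00728 + 46 × 1.0087 = 80.64772 amu
The mass defect is 80.64772 − 79.897870 = 0.749850 amu.
Converting to energy: 0.749850 amu × 931.494 MeV/amu = 698.481 MeV

698.5 MeV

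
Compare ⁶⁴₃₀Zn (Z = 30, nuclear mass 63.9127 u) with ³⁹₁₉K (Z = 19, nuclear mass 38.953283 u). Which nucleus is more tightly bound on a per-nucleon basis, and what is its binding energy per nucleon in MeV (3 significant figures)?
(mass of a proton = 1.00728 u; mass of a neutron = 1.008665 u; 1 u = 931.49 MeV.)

⁶⁴₃₀Zn; 8.74 MeV/nucleon

⁶⁴₃₀Zn: Σm = 30(1.00728) + 34(1.008665) = 64.513010 u; Δm = 0.600310 u; E_B = 559.18 MeV; E_B/A = 8.737 MeV
³⁹₁₉K: Σm = 19(1.00728) + 20(1.008665) = 39.311620 u; Δm = 0.358337 u; E_B = 333.79 MeV; E_B/A = 8.559 MeV
⁶⁴₃₀Zn has the higher binding energy per nucleon, so it is the more tightly bound nucleus.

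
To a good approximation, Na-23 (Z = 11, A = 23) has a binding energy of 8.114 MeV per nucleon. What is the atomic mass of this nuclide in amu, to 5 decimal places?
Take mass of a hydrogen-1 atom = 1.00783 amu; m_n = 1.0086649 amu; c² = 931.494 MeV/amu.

Total binding energy = 23 × 8.114 = 186.622 MeV
Mass defect = 186.622 MeV / (931.494 MeV/amu) = 0.2003470 amu
Constituent mass = 11(1.00783) + 12(1.0086649) = 23.1901088 amu
Atomic mass = 23.1901088 − 0.2003470 = 22.9897618 amu ≈ 22.98976 amu (to 5 decimal places)

22.98976 amu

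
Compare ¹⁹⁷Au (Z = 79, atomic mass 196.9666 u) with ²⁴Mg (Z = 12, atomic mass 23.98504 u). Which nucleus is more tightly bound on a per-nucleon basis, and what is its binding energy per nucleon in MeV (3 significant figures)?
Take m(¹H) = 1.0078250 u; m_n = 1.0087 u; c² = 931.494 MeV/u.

²⁴Mg; 8.28 MeV/nucleon

¹⁹⁷Au: Σm = 79(1.0078250) + 118(1.0087) = 198.6447750 u; Δm = 1.6781750 u; E_B = 1563.2 MeV; E_B/A = 7.935 MeV
²⁴Mg: Σm = 12(1.0078250) + 12(1.0087) = 24.1983000 u; Δm = 0.2132600 u; E_B = 198.65 MeV; E_B/A = 8.277 MeV
²⁴Mg has the higher binding energy per nucleon, so it is the more tightly bound nucleus.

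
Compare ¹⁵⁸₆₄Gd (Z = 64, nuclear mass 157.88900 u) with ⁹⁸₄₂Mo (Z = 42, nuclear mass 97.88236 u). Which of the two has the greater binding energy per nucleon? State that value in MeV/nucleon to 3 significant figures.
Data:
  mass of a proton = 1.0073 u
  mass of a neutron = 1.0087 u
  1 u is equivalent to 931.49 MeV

⁹⁸₄₂Mo; 8.66 MeV/nucleon

¹⁵⁸₆₄Gd: Σm = 64(1.0073) + 94(1.0087) = 159.2850 u; Δm = 1.39600 u; E_B = 1300.4 MeV; E_B/A = 8.230 MeV
⁹⁸₄₂Mo: Σm = 42(1.0073) + 56(1.0087) = 98.7938 u; Δm = 0.91144 u; E_B = 849.00 MeV; E_B/A = 8.663 MeV
⁹⁸₄₂Mo has the higher binding energy per nucleon, so it is the more tightly bound nucleus.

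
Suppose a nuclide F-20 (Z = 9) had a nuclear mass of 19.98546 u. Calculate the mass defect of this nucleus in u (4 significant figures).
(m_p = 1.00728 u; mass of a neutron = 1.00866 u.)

With 9 protons and 11 neutrons (A = 20):
Σm = 9·m_p + 11·m_n = 9.06552 + 11.09526 = 20.16078 u
Mass defect Δm = 20.16078 − 19.98546 = 0.17532 u

0.1753 u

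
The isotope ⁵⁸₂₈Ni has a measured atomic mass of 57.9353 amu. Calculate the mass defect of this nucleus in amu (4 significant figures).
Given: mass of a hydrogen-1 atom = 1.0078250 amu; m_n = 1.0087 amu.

Z = 28, so N = A − Z = 58 − 28 = 30.
Mass of separated nucleons = 28(1.0078250) + 30(1.0087) = 28.2191000 + 30.2610 = 58.4801000 amu
Mass defect Δm = 58.4801000 − 57.9353 = 0.5448000 amu

0.5448 amu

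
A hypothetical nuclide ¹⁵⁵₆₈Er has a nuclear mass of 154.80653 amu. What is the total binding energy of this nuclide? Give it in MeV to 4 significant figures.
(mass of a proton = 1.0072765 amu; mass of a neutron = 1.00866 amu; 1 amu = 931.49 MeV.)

1343 MeV

Z = 68, so N = A − Z = 155 − 68 = 87.
Total constituent mass: 68 × 1.0072765 + 87 × 1.00866 = 156.2482220 amu
Mass defect Δm = 156.2482220 − 154.80653 = 1.4416920 amu
E_B = 1.4416920 × 931.49 = 1342.92 MeV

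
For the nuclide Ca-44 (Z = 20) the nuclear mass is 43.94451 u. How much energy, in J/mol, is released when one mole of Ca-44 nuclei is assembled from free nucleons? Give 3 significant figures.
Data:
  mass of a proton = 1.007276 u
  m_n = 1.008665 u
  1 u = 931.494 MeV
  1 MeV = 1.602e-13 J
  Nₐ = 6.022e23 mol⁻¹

3.68e+13 J/mol

The nucleus contains 20 protons and 44 − 20 = 24 neutrons.
Total constituent mass: 20 × 1.007276 + 24 × 1.008665 = 44.353480 u
The mass defect is 44.353480 − 43.94451 = 0.408970 u.
Converting to energy: 0.408970 u × 931.494 MeV/u = 380.953 MeV
Per nucleus in joules: 380.953 MeV × 1.602e-13 J/MeV = 6.1029e-11 J
Per mole: 6.1029e-11 J × 6.022e23 mol⁻¹ = 3.6752e+13 J/mol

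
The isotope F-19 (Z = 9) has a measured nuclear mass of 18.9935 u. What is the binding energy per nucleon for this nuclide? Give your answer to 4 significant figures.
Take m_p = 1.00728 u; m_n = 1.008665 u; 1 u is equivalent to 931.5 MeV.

The nucleus contains 9 protons and 19 − 9 = 10 neutrons.
Σm = 9·m_p + 10·m_n = 9.06552 + 10.086650 = 19.152170 u
The mass defect is 19.152170 − 18.9935 = 0.158670 u.
Binding energy = Δm·c² = 0.158670 × 931.5 MeV/u = 147.801 MeV
BE/A = 147.801 MeV / 19 = 7.779 MeV/nucleon

7.779 MeV/nucleon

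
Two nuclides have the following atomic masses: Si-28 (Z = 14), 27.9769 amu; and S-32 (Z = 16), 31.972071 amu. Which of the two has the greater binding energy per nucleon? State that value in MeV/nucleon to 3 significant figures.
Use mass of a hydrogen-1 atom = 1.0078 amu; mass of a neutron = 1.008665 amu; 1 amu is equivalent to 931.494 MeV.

S-32; 8.48 MeV/nucleon

Si-28: Σm = 14(1.0078) + 14(1.008665) = 28.230510 amu; Δm = 0.253610 amu; E_B = 236.24 MeV; E_B/A = 8.437 MeV
S-32: Σm = 16(1.0078) + 16(1.008665) = 32.263440 amu; Δm = 0.291369 amu; E_B = 271.41 MeV; E_B/A = 8.482 MeV
S-32 has the higher binding energy per nucleon, so it is the more tightly bound nucleus.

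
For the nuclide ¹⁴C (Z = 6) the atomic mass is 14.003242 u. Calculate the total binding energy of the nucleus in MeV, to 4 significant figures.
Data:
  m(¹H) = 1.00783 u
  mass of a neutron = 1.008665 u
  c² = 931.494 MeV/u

Σm = 6·m(¹H) + 8·m_n = 6.04698 + 8.069320 = 14.116300 u
Δm = 14.116300 − 14.003242 = 0.113058 u
Binding energy = Δm·c² = 0.113058 × 931.494 MeV/u = 105.313 MeV

105.3 MeV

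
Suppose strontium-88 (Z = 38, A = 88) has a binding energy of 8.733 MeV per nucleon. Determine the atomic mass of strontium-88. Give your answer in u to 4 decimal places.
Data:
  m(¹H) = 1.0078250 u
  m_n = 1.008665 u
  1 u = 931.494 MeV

Total binding energy = 88 × 8.733 = 768.504 MeV
Mass defect = 768.504 MeV / (931.494 MeV/u) = 0.825023 u
Constituent mass = 38(1.0078250) + 50(1.008665) = 88.7306000 u
Atomic mass = 88.7306000 − 0.825023 = 87.9055770 u ≈ 87.9056 u (to 4 decimal places)

87.9056 u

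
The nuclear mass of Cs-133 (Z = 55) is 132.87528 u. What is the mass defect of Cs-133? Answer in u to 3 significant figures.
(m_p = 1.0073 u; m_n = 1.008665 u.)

1.20 u

The nucleus contains 55 protons and 133 − 55 = 78 neutrons.
Total constituent mass: 55 × 1.0073 + 78 × 1.008665 = 134.077370 u
The mass defect is 134.077370 − 132.87528 = 1.202090 u.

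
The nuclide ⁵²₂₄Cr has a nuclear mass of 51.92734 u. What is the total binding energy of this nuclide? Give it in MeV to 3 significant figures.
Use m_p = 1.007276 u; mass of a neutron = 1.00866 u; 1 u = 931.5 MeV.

456 MeV

Z = 24, so N = A − Z = 52 − 24 = 28.
Total constituent mass: 24 × 1.007276 + 28 × 1.00866 = 52.417104 u
Δm = 52.417104 − 51.92734 = 0.489764 u
Binding energy = Δm·c² = 0.489764 × 931.5 MeV/u = 456.215 MeV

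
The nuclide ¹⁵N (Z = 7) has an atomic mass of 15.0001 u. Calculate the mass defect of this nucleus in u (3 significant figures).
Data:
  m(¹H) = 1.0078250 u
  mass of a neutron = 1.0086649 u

The nucleus contains 7 protons and 15 − 7 = 8 neutrons.
Mass of separated nucleons = 7(1.0078250) + 8(1.0086649) = 7.0547750 + 8.0693192 = 15.1240942 u
Mass defect Δm = 15.1240942 − 15.0001 = 0.1239942 u

0.124 u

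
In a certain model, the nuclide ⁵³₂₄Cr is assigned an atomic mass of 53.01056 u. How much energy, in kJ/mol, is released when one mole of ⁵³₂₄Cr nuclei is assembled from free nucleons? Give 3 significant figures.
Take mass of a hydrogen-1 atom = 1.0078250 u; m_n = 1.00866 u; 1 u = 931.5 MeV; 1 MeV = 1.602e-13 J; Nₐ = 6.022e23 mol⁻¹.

3.85e+10 kJ/mol

With 24 protons and 29 neutrons (A = 53):
Total constituent mass: 24 × 1.0078250 + 29 × 1.00866 = 53.4389400 u
Mass defect Δm = 53.4389400 − 53.01056 = 0.4283800 u
Converting to energy: 0.4283800 u × 931.5 MeV/u = 399.036 MeV
Per nucleus in joules: 399.036 MeV × 1.602e-13 J/MeV = 6.3926e-11 J
Per mole: 6.3926e-11 J × 6.022e23 mol⁻¹ = 3.8496e+13 J/mol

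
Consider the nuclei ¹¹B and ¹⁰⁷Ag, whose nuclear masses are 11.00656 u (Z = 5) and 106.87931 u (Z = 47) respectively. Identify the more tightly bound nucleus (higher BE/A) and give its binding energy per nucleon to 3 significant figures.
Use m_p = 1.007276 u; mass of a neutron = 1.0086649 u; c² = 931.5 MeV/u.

¹⁰⁷Ag; 8.55 MeV/nucleon

¹¹B: Σm = 5(1.007276) + 6(1.0086649) = 11.0883694 u; Δm = 0.0818094 u; E_B = 76.205 MeV; E_B/A = 6.928 MeV
¹⁰⁷Ag: Σm = 47(1.007276) + 60(1.0086649) = 107.8618660 u; Δm = 0.9825560 u; E_B = 915.25 MeV; E_B/A = 8.554 MeV
¹⁰⁷Ag has the higher binding energy per nucleon, so it is the more tightly bound nucleus.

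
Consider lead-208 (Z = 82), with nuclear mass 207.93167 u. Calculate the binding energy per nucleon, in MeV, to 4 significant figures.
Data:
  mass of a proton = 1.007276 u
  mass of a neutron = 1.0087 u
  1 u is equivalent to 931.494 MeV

Σm = 82·m_p + 126·m_n = 82.596632 + 127.0962 = 209.692832 u
Δm = 209.692832 − 207.93167 = 1.761162 u
E_B = 1.761162 × 931.494 = 1640.51 MeV
BE/A = 1640.51 MeV / 208 = 7.887 MeV/nucleon

7.887 MeV/nucleon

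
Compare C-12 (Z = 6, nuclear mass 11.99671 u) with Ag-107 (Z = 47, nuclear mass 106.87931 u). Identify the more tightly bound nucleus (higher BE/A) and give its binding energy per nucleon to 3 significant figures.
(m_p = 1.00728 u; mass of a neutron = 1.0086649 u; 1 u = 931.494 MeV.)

Ag-107; 8.56 MeV/nucleon

C-12: Σm = 6(1.00728) + 6(1.0086649) = 12.0956694 u; Δm = 0.0989594 u; E_B = 92.180 MeV; E_B/A = 7.682 MeV
Ag-107: Σm = 47(1.00728) + 60(1.0086649) = 107.8620540 u; Δm = 0.9827440 u; E_B = 915.42 MeV; E_B/A = 8.555 MeV
Ag-107 has the higher binding energy per nucleon, so it is the more tightly bound nucleus.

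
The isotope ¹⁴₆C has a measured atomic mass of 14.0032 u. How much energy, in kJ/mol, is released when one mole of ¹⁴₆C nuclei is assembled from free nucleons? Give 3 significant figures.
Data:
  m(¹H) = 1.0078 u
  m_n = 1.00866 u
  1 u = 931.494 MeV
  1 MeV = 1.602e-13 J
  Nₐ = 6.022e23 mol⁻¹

Total constituent mass: 6 × 1.0078 + 8 × 1.00866 = 14.11608 u
Mass defect Δm = 14.11608 − 14.0032 = 0.11288 u
Binding energy = Δm·c² = 0.11288 × 931.494 MeV/u = 105.147 MeV
Per nucleus in joules: 105.147 MeV × 1.602e-13 J/MeV = 1.6845e-11 J
Per mole: 1.6845e-11 J × 6.022e23 mol⁻¹ = 1.0144e+13 J/mol

1.01e+10 kJ/mol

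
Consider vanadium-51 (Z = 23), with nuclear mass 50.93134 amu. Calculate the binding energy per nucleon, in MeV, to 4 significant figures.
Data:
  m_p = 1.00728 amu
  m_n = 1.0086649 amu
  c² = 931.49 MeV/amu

Z = 23, so N = A − Z = 51 − 23 = 28.
Mass of separated nucleons = 23(1.00728) + 28(1.0086649) = 23.16744 + 28.2426172 = 51.4100572 amu
Mass defect Δm = 51.4100572 − 50.93134 = 0.4787172 amu
E_B = 0.4787172 × 931.49 = 445.920 MeV
Dividing by A = 51 gives 8.744 MeV per nucleon.

8.744 MeV/nucleon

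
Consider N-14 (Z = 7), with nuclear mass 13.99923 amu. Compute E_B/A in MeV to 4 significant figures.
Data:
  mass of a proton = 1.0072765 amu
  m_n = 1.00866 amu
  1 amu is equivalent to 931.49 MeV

The nucleus contains 7 protons and 14 − 7 = 7 neutrons.
Total constituent mass: 7 × 1.0072765 + 7 × 1.00866 = 14.1115555 amu
Mass defect Δm = 14.1115555 − 13.99923 = 0.1123255 amu
Converting to energy: 0.1123255 amu × 931.49 MeV/amu = 104.630 MeV
BE/A = 104.630 MeV / 14 = 7.474 MeV/nucleon

7.474 MeV/nucleon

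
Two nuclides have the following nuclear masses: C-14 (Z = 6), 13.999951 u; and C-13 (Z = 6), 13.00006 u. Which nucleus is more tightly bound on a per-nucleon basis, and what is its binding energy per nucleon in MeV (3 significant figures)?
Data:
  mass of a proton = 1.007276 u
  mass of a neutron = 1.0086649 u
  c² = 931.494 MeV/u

C-14: Σm = 6(1.007276) + 8(1.0086649) = 14.1129752 u; Δm = 0.1130242 u; E_B = 105.28 MeV; E_B/A = 7.520 MeV
C-13: Σm = 6(1.007276) + 7(1.0086649) = 13.1043103 u; Δm = 0.1042503 u; E_B = 97.109 MeV; E_B/A = 7.470 MeV
C-14 has the higher binding energy per nucleon, so it is the more tightly bound nucleus.

C-14; 7.52 MeV/nucleon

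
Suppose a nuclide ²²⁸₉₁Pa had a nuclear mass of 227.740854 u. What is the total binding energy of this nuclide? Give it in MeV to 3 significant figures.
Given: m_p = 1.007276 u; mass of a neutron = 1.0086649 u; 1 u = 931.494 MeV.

1960 MeV

With 91 protons and 137 neutrons (A = 228):
Σm = 91·m_p + 137·m_n = 91.662116 + 138.1870913 = 229.8492073 u
Mass defect Δm = 229.8492073 − 227.740854 = 2.1083533 u
Binding energy = Δm·c² = 2.1083533 × 931.494 MeV/u = 1963.92 MeV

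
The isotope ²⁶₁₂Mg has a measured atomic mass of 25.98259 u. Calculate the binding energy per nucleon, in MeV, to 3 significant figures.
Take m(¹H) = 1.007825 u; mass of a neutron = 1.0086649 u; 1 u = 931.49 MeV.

With 12 protons and 14 neutrons (A = 26):
Total constituent mass: 12 × 1.007825 + 14 × 1.0086649 = 26.2152086 u
The mass defect is 26.2152086 − 25.98259 = 0.2326186 u.
Binding energy = Δm·c² = 0.2326186 × 931.49 MeV/u = 216.682 MeV
Per nucleon: 216.682 / 26 = 8.334 MeV

8.33 MeV/nucleon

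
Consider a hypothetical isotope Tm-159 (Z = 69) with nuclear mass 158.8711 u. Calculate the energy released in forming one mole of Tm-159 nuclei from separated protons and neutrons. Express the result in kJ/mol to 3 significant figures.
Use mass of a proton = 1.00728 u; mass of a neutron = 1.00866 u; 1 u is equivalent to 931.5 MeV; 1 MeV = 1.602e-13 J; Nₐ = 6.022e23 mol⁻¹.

1.27e+11 kJ/mol

Z = 69, so N = A − Z = 159 − 69 = 90.
Mass of separated nucleons = 69(1.00728) + 90(1.00866) = 69.50232 + 90.77940 = 160.28172 u
The mass defect is 160.28172 − 158.8711 = 1.41062 u.
Converting to energy: 1.41062 u × 931.5 MeV/u = 1313.99 MeV
Per nucleus in joules: 1313.99 MeV × 1.602e-13 J/MeV = 2.1050e-10 J
Per mole: 2.1050e-10 J × 6.022e23 mol⁻¹ = 1.2676e+14 J/mol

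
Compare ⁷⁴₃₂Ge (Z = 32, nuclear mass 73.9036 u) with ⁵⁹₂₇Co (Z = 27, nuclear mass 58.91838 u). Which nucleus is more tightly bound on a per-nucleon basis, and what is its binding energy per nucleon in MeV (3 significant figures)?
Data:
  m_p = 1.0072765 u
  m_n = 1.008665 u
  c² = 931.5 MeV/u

⁵⁹₂₇Co; 8.77 MeV/nucleon

⁷⁴₃₂Ge: Σm = 32(1.0072765) + 42(1.008665) = 74.5967780 u; Δm = 0.6931780 u; E_B = 645.70 MeV; E_B/A = 8.726 MeV
⁵⁹₂₇Co: Σm = 27(1.0072765) + 32(1.008665) = 59.4737455 u; Δm = 0.5553655 u; E_B = 517.32 MeV; E_B/A = 8.768 MeV
⁵⁹₂₇Co has the higher binding energy per nucleon, so it is the more tightly bound nucleus.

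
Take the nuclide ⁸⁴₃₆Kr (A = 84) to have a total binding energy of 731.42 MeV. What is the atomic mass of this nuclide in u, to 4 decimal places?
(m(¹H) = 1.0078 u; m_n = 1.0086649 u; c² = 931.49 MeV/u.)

Mass defect = 731.42 MeV / (931.49 MeV/u) = 0.785215 u
Constituent mass = 36(1.0078) + 48(1.0086649) = 84.6967152 u
Atomic mass = 84.6967152 − 0.785215 = 83.9115002 u ≈ 83.9115 u (to 4 decimal places)

83.9115 u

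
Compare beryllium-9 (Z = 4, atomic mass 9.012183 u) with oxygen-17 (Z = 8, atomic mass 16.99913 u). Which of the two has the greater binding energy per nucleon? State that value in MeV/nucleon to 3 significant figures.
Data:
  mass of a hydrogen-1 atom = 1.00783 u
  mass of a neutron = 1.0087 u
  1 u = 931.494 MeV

oxygen-17; 7.77 MeV/nucleon

beryllium-9: Σm = 4(1.00783) + 5(1.0087) = 9.07482 u; Δm = 0.062637 u; E_B = 58.346 MeV; E_B/A = 6.483 MeV
oxygen-17: Σm = 8(1.00783) + 9(1.0087) = 17.14094 u; Δm = 0.14181 u; E_B = 132.095 MeV; E_B/A = 7.770 MeV
oxygen-17 has the higher binding energy per nucleon, so it is the more tightly bound nucleus.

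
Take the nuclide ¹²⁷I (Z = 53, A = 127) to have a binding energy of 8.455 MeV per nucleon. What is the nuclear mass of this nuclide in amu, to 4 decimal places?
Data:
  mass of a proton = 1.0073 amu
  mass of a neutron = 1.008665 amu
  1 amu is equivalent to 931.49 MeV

126.8753 amu

Total binding energy = 127 × 8.455 = 1073.785 MeV
Mass defect = 1073.785 MeV / (931.49 MeV/amu) = 1.152761 amu
Constituent mass = 53(1.0073) + 74(1.008665) = 128.028110 amu
Nuclear mass = 128.028110 − 1.152761 = 126.875349 amu ≈ 126.8753 amu (to 4 decimal places)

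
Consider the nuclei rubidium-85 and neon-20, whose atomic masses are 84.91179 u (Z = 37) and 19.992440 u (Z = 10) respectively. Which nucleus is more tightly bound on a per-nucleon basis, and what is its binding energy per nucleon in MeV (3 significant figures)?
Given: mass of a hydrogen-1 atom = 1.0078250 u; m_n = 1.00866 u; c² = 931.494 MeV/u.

rubidium-85; 8.69 MeV/nucleon

rubidium-85: Σm = 37(1.0078250) + 48(1.00866) = 85.7052050 u; Δm = 0.7934150 u; E_B = 739.06 MeV; E_B/A = 8.6948 MeV
neon-20: Σm = 10(1.0078250) + 10(1.00866) = 20.1648500 u; Δm = 0.1724100 u; E_B = 160.60 MeV; E_B/A = 8.030 MeV
rubidium-85 has the higher binding energy per nucleon, so it is the more tightly bound nucleus.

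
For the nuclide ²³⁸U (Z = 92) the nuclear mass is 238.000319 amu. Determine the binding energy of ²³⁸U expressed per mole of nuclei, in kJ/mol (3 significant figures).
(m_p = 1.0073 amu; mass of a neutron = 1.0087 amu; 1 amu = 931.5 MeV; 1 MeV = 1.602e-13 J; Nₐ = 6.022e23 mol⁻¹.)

1.74e+11 kJ/mol

Σm = 92·m_p + 146·m_n = 92.6716 + 147.2702 = 239.9418 amu
The mass defect is 239.9418 − 238.000319 = 1.941481 amu.
Converting to energy: 1.941481 amu × 931.5 MeV/amu = 1808.49 MeV
Per nucleus in joules: 1808.49 MeV × 1.602e-13 J/MeV = 2.8972e-10 J
Per mole: 2.8972e-10 J × 6.022e23 mol⁻¹ = 1.7447e+14 J/mol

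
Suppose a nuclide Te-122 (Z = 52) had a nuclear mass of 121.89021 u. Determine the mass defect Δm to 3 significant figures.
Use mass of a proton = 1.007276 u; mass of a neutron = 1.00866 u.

The nucleus contains 52 protons and 122 − 52 = 70 neutrons.
Total constituent mass: 52 × 1.007276 + 70 × 1.00866 = 122.984552 u
Mass defect Δm = 122.984552 − 121.89021 = 1.094342 u

1.09 u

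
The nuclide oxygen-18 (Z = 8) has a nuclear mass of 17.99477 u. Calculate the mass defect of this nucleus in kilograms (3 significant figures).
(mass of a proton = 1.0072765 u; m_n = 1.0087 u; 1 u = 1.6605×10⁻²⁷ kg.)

Mass of separated nucleons = 8(1.0072765) + 10(1.0087) = 8.0582120 + 10.0870 = 18.1452120 u
Mass defect Δm = 18.1452120 − 17.99477 = 0.1504420 u
In SI units: 0.1504420 u × 1.6605×10⁻²⁷ kg/u = 2.4981e-28 kg

2.50e-28 kg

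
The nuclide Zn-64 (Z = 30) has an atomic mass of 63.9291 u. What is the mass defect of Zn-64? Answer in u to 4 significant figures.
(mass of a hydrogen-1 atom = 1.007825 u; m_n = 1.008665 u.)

0.6003 u

With 30 protons and 34 neutrons (A = 64):
Mass of separated nucleons = 30(1.007825) + 34(1.008665) = 30.234750 + 34.294610 = 64.529360 u
The mass defect is 64.529360 − 63.9291 = 0.600260 u.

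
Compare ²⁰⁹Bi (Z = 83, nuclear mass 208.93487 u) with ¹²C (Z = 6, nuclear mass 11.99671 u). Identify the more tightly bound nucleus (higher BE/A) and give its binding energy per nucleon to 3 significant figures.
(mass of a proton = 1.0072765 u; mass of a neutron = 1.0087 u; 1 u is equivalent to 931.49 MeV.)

²⁰⁹Bi: Σm = 83(1.0072765) + 126(1.0087) = 210.7001495 u; Δm = 1.7652795 u; E_B = 1644.34 MeV; E_B/A = 7.868 MeV
¹²C: Σm = 6(1.0072765) + 6(1.0087) = 12.0958590 u; Δm = 0.0991490 u; E_B = 92.356 MeV; E_B/A = 7.696 MeV
²⁰⁹Bi has the higher binding energy per nucleon, so it is the more tightly bound nucleus.

²⁰⁹Bi; 7.87 MeV/nucleon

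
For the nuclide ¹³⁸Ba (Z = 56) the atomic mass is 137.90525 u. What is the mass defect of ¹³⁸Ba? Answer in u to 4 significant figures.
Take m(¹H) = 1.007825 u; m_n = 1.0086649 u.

1.243 u

The nucleus contains 56 protons and 138 − 56 = 82 neutrons.
Mass of separated nucleons = 56(1.007825) + 82(1.0086649) = 56.438200 + 82.7105218 = 139.1487218 u
Δm = 139.1487218 − 137.90525 = 1.2434718 u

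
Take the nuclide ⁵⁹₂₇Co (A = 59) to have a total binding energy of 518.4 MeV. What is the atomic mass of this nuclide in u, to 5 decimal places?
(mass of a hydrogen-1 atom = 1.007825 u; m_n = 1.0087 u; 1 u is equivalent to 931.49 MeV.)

58.93315 u

Mass defect = 518.4 MeV / (931.49 MeV/u) = 0.5565277 u
Constituent mass = 27(1.007825) + 32(1.0087) = 59.489675 u
Atomic mass = 59.489675 − 0.5565277 = 58.9331473 u ≈ 58.93315 u (to 5 decimal places)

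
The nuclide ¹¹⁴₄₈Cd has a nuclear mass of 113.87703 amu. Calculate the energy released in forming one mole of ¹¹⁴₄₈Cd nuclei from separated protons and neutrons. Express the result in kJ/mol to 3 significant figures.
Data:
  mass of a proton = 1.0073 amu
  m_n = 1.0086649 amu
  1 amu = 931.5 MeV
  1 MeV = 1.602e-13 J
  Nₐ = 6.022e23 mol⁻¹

9.39e+10 kJ/mol

The nucleus contains 48 protons and 114 − 48 = 66 neutrons.
Total constituent mass: 48 × 1.0073 + 66 × 1.0086649 = 114.9222834 amu
Mass defect Δm = 114.9222834 − 113.87703 = 1.0452534 amu
Converting to energy: 1.0452534 amu × 931.5 MeV/amu = 973.654 MeV
Per nucleus in joules: 973.654 MeV × 1.602e-13 J/MeV = 1.5598e-10 J
Per mole: 1.5598e-10 J × 6.022e23 mol⁻¹ = 9.3931e+13 J/mol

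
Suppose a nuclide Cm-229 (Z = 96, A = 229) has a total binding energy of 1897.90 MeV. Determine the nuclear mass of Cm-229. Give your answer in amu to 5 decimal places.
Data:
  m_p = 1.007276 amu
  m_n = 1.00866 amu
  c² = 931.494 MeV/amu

Mass defect = 1897.90 MeV / (931.494 MeV/amu) = 2.0374796 amu
Constituent mass = 96(1.007276) + 133(1.00866) = 230.850276 amu
Nuclear mass = 230.850276 − 2.0374796 = 228.8127964 amu ≈ 228.81280 amu (to 5 decimal places)

228.81280 amu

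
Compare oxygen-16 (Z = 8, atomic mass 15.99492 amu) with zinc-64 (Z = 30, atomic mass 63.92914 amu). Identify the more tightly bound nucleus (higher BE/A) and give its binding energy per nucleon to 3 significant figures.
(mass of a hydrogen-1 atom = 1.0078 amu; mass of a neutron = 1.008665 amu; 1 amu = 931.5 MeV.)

zinc-64; 8.73 MeV/nucleon

oxygen-16: Σm = 8(1.0078) + 8(1.008665) = 16.131720 amu; Δm = 0.136800 amu; E_B = 127.43 MeV; E_B/A = 7.964 MeV
zinc-64: Σm = 30(1.0078) + 34(1.008665) = 64.528610 amu; Δm = 0.599470 amu; E_B = 558.41 MeV; E_B/A = 8.725 MeV
zinc-64 has the higher binding energy per nucleon, so it is the more tightly bound nucleus.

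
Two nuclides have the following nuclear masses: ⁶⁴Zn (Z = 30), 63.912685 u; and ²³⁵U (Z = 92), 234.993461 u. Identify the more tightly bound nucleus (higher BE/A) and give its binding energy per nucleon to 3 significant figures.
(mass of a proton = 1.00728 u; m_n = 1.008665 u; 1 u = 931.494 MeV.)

⁶⁴Zn; 8.74 MeV/nucleon

⁶⁴Zn: Σm = 30(1.00728) + 34(1.008665) = 64.513010 u; Δm = 0.600325 u; E_B = 559.199 MeV; E_B/A = 8.737 MeV
²³⁵U: Σm = 92(1.00728) + 143(1.008665) = 236.908855 u; Δm = 1.915394 u; E_B = 1784.2 MeV; E_B/A = 7.592 MeV
⁶⁴Zn has the higher binding energy per nucleon, so it is the more tightly bound nucleus.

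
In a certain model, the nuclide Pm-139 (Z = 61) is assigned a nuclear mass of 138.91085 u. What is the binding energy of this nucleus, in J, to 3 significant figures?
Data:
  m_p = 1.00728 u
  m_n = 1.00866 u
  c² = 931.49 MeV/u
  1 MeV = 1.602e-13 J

1.80e-10 J

Mass of separated nucleons = 61(1.00728) + 78(1.00866) = 61.44408 + 78.67548 = 140.11956 u
Δm = 140.11956 − 138.91085 = 1.20871 u
E_B = 1.20871 × 931.49 = 1125.90 MeV
In joules: 1125.90 MeV × 1.602e-13 J/MeV = 1.8037e-10 J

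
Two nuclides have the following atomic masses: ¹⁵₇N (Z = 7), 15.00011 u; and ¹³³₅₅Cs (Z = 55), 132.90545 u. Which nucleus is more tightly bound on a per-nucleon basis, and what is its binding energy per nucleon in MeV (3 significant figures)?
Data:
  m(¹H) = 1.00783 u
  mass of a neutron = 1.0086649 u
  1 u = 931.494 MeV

¹⁵₇N: Σm = 7(1.00783) + 8(1.0086649) = 15.1241292 u; Δm = 0.1240192 u; E_B = 115.523 MeV; E_B/A = 7.702 MeV
¹³³₅₅Cs: Σm = 55(1.00783) + 78(1.0086649) = 134.1065122 u; Δm = 1.2010622 u; E_B = 1118.8 MeV; E_B/A = 8.412 MeV
¹³³₅₅Cs has the higher binding energy per nucleon, so it is the more tightly bound nucleus.

¹³³₅₅Cs; 8.41 MeV/nucleon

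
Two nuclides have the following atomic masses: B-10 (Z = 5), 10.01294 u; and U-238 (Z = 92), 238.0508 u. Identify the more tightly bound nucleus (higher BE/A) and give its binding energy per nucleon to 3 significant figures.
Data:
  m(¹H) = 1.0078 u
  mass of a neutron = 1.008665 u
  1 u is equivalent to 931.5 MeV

U-238; 7.56 MeV/nucleon

B-10: Σm = 5(1.0078) + 5(1.008665) = 10.082325 u; Δm = 0.069385 u; E_B = 64.632 MeV; E_B/A = 6.463 MeV
U-238: Σm = 92(1.0078) + 146(1.008665) = 239.982690 u; Δm = 1.931890 u; E_B = 1799.6 MeV; E_B/A = 7.561 MeV
U-238 has the higher binding energy per nucleon, so it is the more tightly bound nucleus.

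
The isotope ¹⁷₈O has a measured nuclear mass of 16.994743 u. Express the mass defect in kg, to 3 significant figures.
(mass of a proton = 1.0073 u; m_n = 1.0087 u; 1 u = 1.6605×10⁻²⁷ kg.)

2.36e-28 kg

The nucleus contains 8 protons and 17 − 8 = 9 neutrons.
Total constituent mass: 8 × 1.0073 + 9 × 1.0087 = 17.1367 u
The mass defect is 17.1367 − 16.994743 = 0.141957 u.
In SI units: 0.141957 u × 1.6605×10⁻²⁷ kg/u = 2.3572e-28 kg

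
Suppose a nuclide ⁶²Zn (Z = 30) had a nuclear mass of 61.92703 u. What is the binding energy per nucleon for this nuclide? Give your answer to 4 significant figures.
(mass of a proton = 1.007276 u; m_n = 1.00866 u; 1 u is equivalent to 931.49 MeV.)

With 30 protons and 32 neutrons (A = 62):
Mass of separated nucleons = 30(1.007276) + 32(1.00866) = 30.218280 + 32.27712 = 62.495400 u
Δm = 62.495400 − 61.92703 = 0.568370 u
Binding energy = Δm·c² = 0.568370 × 931.49 MeV/u = 529.431 MeV
Dividing by A = 62 gives 8.539 MeV per nucleon.

8.539 MeV/nucleon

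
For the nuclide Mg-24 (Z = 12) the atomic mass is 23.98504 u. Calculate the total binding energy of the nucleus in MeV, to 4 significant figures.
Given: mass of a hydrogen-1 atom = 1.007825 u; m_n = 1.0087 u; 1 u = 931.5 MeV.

198.7 MeV

The nucleus contains 12 protons and 24 − 12 = 12 neutrons.
Mass of separated nucleons = 12(1.007825) + 12(1.0087) = 12.093900 + 12.1044 = 24.198300 u
Δm = 24.198300 − 23.98504 = 0.213260 u
Binding energy = Δm·c² = 0.213260 × 931.5 MeV/u = 198.652 MeV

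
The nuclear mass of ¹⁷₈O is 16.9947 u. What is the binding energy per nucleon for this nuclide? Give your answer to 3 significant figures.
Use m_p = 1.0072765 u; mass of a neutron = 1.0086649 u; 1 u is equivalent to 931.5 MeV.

Total constituent mass: 8 × 1.0072765 + 9 × 1.0086649 = 17.1361961 u
The mass defect is 17.1361961 − 16.9947 = 0.1414961 u.
E_B = 0.1414961 × 931.5 = 131.804 MeV
BE/A = 131.804 MeV / 17 = 7.753 MeV/nucleon

7.75 MeV/nucleon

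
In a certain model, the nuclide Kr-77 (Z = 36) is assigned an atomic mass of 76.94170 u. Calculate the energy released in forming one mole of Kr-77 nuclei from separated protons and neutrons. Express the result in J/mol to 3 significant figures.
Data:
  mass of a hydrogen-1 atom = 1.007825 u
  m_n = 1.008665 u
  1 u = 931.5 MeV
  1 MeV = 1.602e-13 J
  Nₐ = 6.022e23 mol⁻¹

6.25e+13 J/mol

Σm = 36·m(¹H) + 41·m_n = 36.281700 + 41.355265 = 77.636965 u
The mass defect is 77.636965 − 76.94170 = 0.695265 u.
Converting to energy: 0.695265 u × 931.5 MeV/u = 647.639 MeV
Per nucleus in joules: 647.639 MeV × 1.602e-13 J/MeV = 1.0375e-10 J
Per mole: 1.0375e-10 J × 6.022e23 mol⁻¹ = 6.2478e+13 J/mol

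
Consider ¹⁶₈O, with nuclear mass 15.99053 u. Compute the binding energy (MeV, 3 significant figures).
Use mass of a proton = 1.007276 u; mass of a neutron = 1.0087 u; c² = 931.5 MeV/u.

128 MeV

With 8 protons and 8 neutrons (A = 16):
Σm = 8·m_p + 8·m_n = 8.058208 + 8.0696 = 16.127808 u
Mass defect Δm = 16.127808 − 15.99053 = 0.137278 u
E_B = 0.137278 × 931.5 = 127.874 MeV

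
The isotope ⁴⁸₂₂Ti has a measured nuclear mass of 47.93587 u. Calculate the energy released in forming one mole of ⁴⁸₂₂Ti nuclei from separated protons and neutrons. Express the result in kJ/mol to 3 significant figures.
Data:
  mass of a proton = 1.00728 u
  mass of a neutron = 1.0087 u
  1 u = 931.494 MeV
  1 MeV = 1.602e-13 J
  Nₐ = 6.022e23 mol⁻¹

4.05e+10 kJ/mol

With 22 protons and 26 neutrons (A = 48):
Total constituent mass: 22 × 1.00728 + 26 × 1.0087 = 48.38636 u
Mass defect Δm = 48.38636 − 47.93587 = 0.45049 u
Converting to energy: 0.45049 u × 931.494 MeV/u = 419.629 MeV
Per nucleus in joules: 419.629 MeV × 1.602e-13 J/MeV = 6.7225e-11 J
Per mole: 6.7225e-11 J × 6.022e23 mol⁻¹ = 4.0483e+13 J/mol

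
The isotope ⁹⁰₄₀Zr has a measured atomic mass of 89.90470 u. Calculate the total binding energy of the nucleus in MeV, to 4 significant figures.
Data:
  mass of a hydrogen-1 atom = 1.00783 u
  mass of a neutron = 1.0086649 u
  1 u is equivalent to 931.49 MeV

784.1 MeV

Total constituent mass: 40 × 1.00783 + 50 × 1.0086649 = 90.7464450 u
Δm = 90.7464450 − 89.90470 = 0.8417450 u
Binding energy = Δm·c² = 0.8417450 × 931.49 MeV/u = 784.077 MeV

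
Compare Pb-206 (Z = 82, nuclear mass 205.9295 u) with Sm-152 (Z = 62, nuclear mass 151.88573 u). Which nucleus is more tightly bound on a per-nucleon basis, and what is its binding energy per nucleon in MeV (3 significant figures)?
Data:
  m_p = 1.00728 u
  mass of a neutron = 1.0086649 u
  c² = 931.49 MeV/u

Pb-206: Σm = 82(1.00728) + 124(1.0086649) = 207.6714076 u; Δm = 1.7419076 u; E_B = 1622.6 MeV; E_B/A = 7.877 MeV
Sm-152: Σm = 62(1.00728) + 90(1.0086649) = 153.2312010 u; Δm = 1.3454710 u; E_B = 1253.3 MeV; E_B/A = 8.245 MeV
Sm-152 has the higher binding energy per nucleon, so it is the more tightly bound nucleus.

Sm-152; 8.25 MeV/nucleon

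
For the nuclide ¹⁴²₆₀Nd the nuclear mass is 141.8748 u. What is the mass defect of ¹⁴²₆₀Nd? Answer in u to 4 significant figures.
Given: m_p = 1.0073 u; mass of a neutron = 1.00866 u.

1.273 u

Mass of separated nucleons = 60(1.0073) + 82(1.00866) = 60.4380 + 82.71012 = 143.14812 u
The mass defect is 143.14812 − 141.8748 = 1.27332 u.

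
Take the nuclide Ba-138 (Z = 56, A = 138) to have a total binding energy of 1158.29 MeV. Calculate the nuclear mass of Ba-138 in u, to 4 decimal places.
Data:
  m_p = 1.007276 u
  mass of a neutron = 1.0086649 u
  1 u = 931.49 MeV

Mass defect = 1158.29 MeV / (931.49 MeV/u) = 1.243481 u
Constituent mass = 56(1.007276) + 82(1.0086649) = 139.1179778 u
Nuclear mass = 139.1179778 − 1.243481 = 137.8744968 u ≈ 137.8745 u (to 4 decimal places)

137.8745 u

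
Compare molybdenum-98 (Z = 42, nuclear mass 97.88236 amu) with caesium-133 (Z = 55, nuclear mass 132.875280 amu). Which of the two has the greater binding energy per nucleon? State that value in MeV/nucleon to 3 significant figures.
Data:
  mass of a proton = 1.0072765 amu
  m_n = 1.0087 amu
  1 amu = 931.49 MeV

molybdenum-98; 8.65 MeV/nucleon

molybdenum-98: Σm = 42(1.0072765) + 56(1.0087) = 98.7928130 amu; Δm = 0.9104530 amu; E_B = 848.08 MeV; E_B/A = 8.654 MeV
caesium-133: Σm = 55(1.0072765) + 78(1.0087) = 134.0788075 amu; Δm = 1.2035275 amu; E_B = 1121.1 MeV; E_B/A = 8.429 MeV
molybdenum-98 has the higher binding energy per nucleon, so it is the more tightly bound nucleus.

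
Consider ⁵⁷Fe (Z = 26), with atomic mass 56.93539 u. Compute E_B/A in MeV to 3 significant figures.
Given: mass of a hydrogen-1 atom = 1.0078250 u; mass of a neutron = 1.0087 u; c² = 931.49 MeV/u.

8.79 MeV/nucleon

With 26 protons and 31 neutrons (A = 57):
Total constituent mass: 26 × 1.0078250 + 31 × 1.0087 = 57.4731500 u
Mass defect Δm = 57.4731500 − 56.93539 = 0.5377600 u
Binding energy = Δm·c² = 0.5377600 × 931.49 MeV/u = 500.918 MeV
Per nucleon: 500.918 / 57 = 8.788 MeV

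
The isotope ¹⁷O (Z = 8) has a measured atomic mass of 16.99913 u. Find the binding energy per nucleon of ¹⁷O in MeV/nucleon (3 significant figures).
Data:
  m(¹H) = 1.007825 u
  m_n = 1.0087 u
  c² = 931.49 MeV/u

Σm = 8·m(¹H) + 9·m_n = 8.062600 + 9.0783 = 17.140900 u
Mass defect Δm = 17.140900 − 16.99913 = 0.141770 u
Binding energy = Δm·c² = 0.141770 × 931.49 MeV/u = 132.057 MeV
BE/A = 132.057 MeV / 17 = 7.768 MeV/nucleon

7.77 MeV/nucleon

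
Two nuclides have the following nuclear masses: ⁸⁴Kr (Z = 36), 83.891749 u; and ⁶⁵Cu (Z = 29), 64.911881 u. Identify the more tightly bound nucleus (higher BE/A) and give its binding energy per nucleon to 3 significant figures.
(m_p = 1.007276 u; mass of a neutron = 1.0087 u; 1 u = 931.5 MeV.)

⁶⁵Cu; 8.78 MeV/nucleon

⁸⁴Kr: Σm = 36(1.007276) + 48(1.0087) = 84.679536 u; Δm = 0.787787 u; E_B = 733.82 MeV; E_B/A = 8.736 MeV
⁶⁵Cu: Σm = 29(1.007276) + 36(1.0087) = 65.524204 u; Δm = 0.612323 u; E_B = 570.38 MeV; E_B/A = 8.775 MeV
⁶⁵Cu has the higher binding energy per nucleon, so it is the more tightly bound nucleus.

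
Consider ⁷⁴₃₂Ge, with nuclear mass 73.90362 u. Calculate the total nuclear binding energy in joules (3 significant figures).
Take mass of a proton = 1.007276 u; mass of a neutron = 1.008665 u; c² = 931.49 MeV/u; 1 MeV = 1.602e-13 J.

1.03e-10 J

Σm = 32·m_p + 42·m_n = 32.232832 + 42.363930 = 74.596762 u
Δm = 74.596762 − 73.90362 = 0.693142 u
Converting to energy: 0.693142 u × 931.49 MeV/u = 645.655 MeV
In joules: 645.655 MeV × 1.602e-13 J/MeV = 1.0343e-10 J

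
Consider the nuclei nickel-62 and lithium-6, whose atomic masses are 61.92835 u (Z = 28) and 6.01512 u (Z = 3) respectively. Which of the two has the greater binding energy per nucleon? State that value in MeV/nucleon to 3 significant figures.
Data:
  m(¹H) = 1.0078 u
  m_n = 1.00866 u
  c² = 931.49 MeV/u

nickel-62; 8.78 MeV/nucleon

nickel-62: Σm = 28(1.0078) + 34(1.00866) = 62.51284 u; Δm = 0.58449 u; E_B = 544.45 MeV; E_B/A = 8.781 MeV
lithium-6: Σm = 3(1.0078) + 3(1.00866) = 6.04938 u; Δm = 0.03426 u; E_B = 31.913 MeV; E_B/A = 5.319 MeV
nickel-62 has the higher binding energy per nucleon, so it is the more tightly bound nucleus.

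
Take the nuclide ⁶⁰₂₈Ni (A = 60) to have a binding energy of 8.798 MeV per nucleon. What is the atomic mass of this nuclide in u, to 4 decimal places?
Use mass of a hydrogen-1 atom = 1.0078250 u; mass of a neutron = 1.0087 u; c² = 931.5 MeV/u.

59.9308 u

Total binding energy = 60 × 8.798 = 527.880 MeV
Mass defect = 527.880 MeV / (931.5 MeV/u) = 0.566699 u
Constituent mass = 28(1.0078250) + 32(1.0087) = 60.4975000 u
Atomic mass = 60.4975000 − 0.566699 = 59.9308010 u ≈ 59.9308 u (to 4 decimal places)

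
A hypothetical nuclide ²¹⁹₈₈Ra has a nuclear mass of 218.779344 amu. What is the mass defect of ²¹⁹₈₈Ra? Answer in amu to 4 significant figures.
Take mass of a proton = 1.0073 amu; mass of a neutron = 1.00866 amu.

Z = 88, so N = A − Z = 219 − 88 = 131.
Mass of separated nucleons = 88(1.0073) + 131(1.00866) = 88.6424 + 132.13446 = 220.77686 amu
Mass defect Δm = 220.77686 − 218.779344 = 1.997516 amu

1.998 amu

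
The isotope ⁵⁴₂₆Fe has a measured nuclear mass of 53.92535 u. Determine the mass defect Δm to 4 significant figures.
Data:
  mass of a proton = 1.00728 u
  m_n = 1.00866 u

Z = 26, so N = A − Z = 54 − 26 = 28.
Mass of separated nucleons = 26(1.00728) + 28(1.00866) = 26.18928 + 28.24248 = 54.43176 u
Mass defect Δm = 54.43176 − 53.92535 = 0.50641 u

0.5064 u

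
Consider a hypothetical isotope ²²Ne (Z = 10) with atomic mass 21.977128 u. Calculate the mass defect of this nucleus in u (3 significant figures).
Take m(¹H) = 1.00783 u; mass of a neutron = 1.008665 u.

0.205 u

Z = 10, so N = A − Z = 22 − 10 = 12.
Σm = 10·m(¹H) + 12·m_n = 10.07830 + 12.103980 = 22.182280 u
Δm = 22.182280 − 21.977128 = 0.205152 u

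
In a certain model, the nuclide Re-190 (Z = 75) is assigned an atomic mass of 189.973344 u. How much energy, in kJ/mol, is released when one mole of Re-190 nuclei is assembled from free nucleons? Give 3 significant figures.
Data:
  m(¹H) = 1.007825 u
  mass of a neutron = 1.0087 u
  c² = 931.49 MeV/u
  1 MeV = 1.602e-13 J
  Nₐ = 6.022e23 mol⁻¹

Total constituent mass: 75 × 1.007825 + 115 × 1.0087 = 191.587375 u
Δm = 191.587375 − 189.973344 = 1.614031 u
Converting to energy: 1.614031 u × 931.49 MeV/u = 1503.45 MeV
Per nucleus in joules: 1503.45 MeV × 1.602e-13 J/MeV = 2.4085e-10 J
Per mole: 2.4085e-10 J × 6.022e23 mol⁻¹ = 1.4504e+14 J/mol

1.45e+11 kJ/mol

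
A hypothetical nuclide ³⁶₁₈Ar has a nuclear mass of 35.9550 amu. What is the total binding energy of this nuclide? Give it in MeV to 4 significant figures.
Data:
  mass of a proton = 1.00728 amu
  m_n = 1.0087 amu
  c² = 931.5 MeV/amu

309.9 MeV

With 18 protons and 18 neutrons (A = 36):
Mass of separated nucleons = 18(1.00728) + 18(1.0087) = 18.13104 + 18.1566 = 36.28764 amu
The mass defect is 36.28764 − 35.9550 = 0.33264 amu.
Converting to energy: 0.33264 amu × 931.5 MeV/amu = 309.854 MeV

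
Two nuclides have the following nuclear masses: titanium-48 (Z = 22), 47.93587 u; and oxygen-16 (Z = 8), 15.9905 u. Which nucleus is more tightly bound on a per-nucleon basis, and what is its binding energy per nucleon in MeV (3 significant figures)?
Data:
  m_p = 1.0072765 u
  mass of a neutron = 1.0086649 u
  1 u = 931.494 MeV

titanium-48; 8.72 MeV/nucleon

titanium-48: Σm = 22(1.0072765) + 26(1.0086649) = 48.3853704 u; Δm = 0.4495004 u; E_B = 418.71 MeV; E_B/A = 8.723 MeV
oxygen-16: Σm = 8(1.0072765) + 8(1.0086649) = 16.1275312 u; Δm = 0.1370312 u; E_B = 127.64 MeV; E_B/A = 7.978 MeV
titanium-48 has the higher binding energy per nucleon, so it is the more tightly bound nucleus.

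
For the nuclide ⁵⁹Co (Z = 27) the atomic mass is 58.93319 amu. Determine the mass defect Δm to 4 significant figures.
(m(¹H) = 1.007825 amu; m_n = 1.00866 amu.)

With 27 protons and 32 neutrons (A = 59):
Mass of separated nucleons = 27(1.007825) + 32(1.00866) = 27.211275 + 32.27712 = 59.488395 amu
The mass defect is 59.488395 − 58.93319 = 0.555205 amu.

0.5552 amu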